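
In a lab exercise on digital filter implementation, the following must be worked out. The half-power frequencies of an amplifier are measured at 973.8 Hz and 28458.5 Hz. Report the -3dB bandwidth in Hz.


Bandwidth is the difference of -3dB frequencies:
BW = f_high - f_low
   = 28458.5 - 973.8
   = 27484.7 Hz

27484.7 Hz


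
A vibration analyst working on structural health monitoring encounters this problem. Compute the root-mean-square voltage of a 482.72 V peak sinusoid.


RMS voltage for a sinusoidal waveform:
V_rms = V_peak / sqrt(2)
      = 482.72 / 1.414214
      = 341.335 V

341.335 V


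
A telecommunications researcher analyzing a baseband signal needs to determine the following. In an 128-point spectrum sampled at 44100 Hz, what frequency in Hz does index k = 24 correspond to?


Frequency of DFT bin k:
f_k = k * fs / N
    = 24 * 44100 / 128
    = 1058400 / 128
    = 8268.75 Hz

8268.75 Hz


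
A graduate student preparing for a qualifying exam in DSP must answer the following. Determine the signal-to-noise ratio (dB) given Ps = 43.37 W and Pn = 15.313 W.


SNR in decibels:
SNR = 10 * log10(Ps / Pn)
    = 10 * log10(43.37 / 15.313)
    = 10 * log10(2.8322)
    = 10 * 0.4521
    = 4.52 dB

4.52 dB


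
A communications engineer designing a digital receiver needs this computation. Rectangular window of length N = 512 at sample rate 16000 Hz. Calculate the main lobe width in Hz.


Main lobe width for a rectangular window:
Width = 2 * fs / N
      = 2 * 16000 / 512
      = 32000 / 512
      = 62.5 Hz

62.5 Hz


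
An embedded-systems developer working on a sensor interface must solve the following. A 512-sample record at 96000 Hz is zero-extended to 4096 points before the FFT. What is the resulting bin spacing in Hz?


Frequency resolution after zero-padding:
N_padded = 512 * 8 = 4096
df = fs / N_padded
   = 96000 / 4096
   = 23.4375 Hz

23.4375 Hz


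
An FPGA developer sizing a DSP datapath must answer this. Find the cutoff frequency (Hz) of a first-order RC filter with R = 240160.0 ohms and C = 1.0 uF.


Cutoff frequency of a first-order RC filter:
fc = 1 / (2 * pi * R * C)
C = 1.0 uF = 1e-06 F
fc = 1 / (2 * pi * 240160.0 * 1e-06)
   = 1 / 1.5089697833722
   = 0.662704 Hz

0.662704 Hz


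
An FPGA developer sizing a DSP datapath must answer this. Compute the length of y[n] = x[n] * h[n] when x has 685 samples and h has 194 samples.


Linear convolution output length:
L = N + M - 1
  = 685 + 194 - 1
  = 878 samples

878


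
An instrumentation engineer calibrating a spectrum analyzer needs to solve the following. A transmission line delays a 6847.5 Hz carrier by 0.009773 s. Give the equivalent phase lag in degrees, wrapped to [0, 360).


Phase shift from frequency and time delay:
phi = 360 * f * t_delay
    = 360 * 6847.5 * 0.009773
    = 24091.42 degrees
    mod 360 = 331.42 degrees

331.42 degrees


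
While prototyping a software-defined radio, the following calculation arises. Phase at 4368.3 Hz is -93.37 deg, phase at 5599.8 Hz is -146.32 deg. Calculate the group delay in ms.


Group delay from phase difference:
tau = -d(phi)/d(omega)
d(phi) = -52.95 deg = -0.924152 rad
d(omega) = 2*pi*(5599.8 - 4368.3) = 7737.7427 rad/s
tau = -(-0.924152) / 7737.7427
    = 0.1194 ms

0.1194 ms


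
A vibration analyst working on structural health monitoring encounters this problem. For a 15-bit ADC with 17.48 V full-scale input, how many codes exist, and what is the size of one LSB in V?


Step 1 — number of quantization levels:
L = 2^N = 2^15 = 32768

Step 2 — LSB step size:
delta = Vfs / L
      = 17.48 / 32768
      = 0.00053345 V

Levels = 32768; step size = 0.00053345 V


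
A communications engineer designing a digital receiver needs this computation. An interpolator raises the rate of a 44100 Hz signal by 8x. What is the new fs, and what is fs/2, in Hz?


Step 1 — output sample rate after interpolation by L:
fs_out = L * fs_in = 8 * 44100 = 352800 Hz

Step 2 — Nyquist frequency of the output stream:
f_Nyq = fs_out / 2 = 352800 / 2 = 176400.0 Hz

fs_out = 352800 Hz; f_Nyquist = 176400.0 Hz


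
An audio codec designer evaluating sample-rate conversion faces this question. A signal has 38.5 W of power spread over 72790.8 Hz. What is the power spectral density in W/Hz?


Power spectral density:
PSD = P / BW
    = 38.5 / 72790.8
    = 0.00052891 W/Hz

0.00052891 W/Hz


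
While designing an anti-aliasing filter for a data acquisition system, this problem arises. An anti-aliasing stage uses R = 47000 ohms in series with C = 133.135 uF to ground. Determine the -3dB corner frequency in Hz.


Cutoff frequency of a first-order RC filter:
fc = 1 / (2 * pi * R * C)
C = 133.135 uF = 0.000133135 F
fc = 1 / (2 * pi * 47000 * 0.000133135)
   = 1 / 39.316058165954
   = 0.025435 Hz

0.025435 Hz


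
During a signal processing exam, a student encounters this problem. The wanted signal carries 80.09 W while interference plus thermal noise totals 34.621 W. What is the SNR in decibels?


SNR in decibels:
SNR = 10 * log10(Ps / Pn)
    = 10 * log10(80.09 / 34.621)
    = 10 * log10(2.3133)
    = 10 * 0.3642
    = 3.64 dB

3.64 dB


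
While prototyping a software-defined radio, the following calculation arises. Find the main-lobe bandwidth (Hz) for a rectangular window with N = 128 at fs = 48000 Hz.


Main lobe width for a rectangular window:
Width = 2 * fs / N
      = 2 * 48000 / 128
      = 96000 / 128
      = 750.0 Hz

750.0 Hz


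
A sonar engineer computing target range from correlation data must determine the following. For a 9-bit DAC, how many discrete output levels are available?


Number of quantization levels = 2^N
= 2^9
= 512

512


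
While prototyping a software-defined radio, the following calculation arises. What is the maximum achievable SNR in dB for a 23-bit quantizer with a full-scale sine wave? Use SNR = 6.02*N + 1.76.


Theoretical SNR for a full-scale sinusoid:
SNR = 6.02 * N + 1.76
    = 6.02 * 23 + 1.76
    = 138.46 + 1.76
    = 140.22 dB

140.22 dB


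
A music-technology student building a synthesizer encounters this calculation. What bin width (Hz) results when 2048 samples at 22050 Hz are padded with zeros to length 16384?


Frequency resolution after zero-padding:
N_padded = 2048 * 8 = 16384
df = fs / N_padded
   = 22050 / 16384
   = 1.3458 Hz

1.3458 Hz


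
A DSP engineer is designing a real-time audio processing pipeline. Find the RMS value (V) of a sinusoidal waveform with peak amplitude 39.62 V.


RMS voltage for a sinusoidal waveform:
V_rms = V_peak / sqrt(2)
      = 39.62 / 1.414214
      = 28.016 V

28.016 V


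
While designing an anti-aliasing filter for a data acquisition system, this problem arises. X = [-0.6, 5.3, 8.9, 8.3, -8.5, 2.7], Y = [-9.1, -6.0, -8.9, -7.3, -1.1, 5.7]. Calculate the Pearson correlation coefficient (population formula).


Pearson correlation coefficient (population):
r = cov(X,Y) / (std(X) * std(Y))
Mean X = 2.6833, Mean Y = -4.45
Cov(X,Y) = -11.625833
Std(X) = 5.956626, Std(Y) = 5.263
r = -0.3708

-0.3708


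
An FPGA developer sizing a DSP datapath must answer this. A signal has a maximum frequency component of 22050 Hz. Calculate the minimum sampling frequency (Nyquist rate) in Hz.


The Nyquist rate is twice the maximum frequency component.
fs_min = 2 * fmax
      = 2 * 22050
      = 44100 Hz

44100


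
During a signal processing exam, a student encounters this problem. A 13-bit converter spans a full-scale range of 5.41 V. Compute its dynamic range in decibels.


Dynamic range from full-scale to LSB:
V_min = V_max / 2^bits = 5.41 / 2^13
DR = 20 * log10(V_max / V_min)
   = 20 * log10(2^13)
   = 20 * 13 * log10(2)
   = 78.27 dB

78.27 dB


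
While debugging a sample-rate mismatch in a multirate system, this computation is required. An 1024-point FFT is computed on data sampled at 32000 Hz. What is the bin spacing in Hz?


DFT frequency resolution:
df = fs / N
   = 32000 / 1024
   = 31.25 Hz

31.25 Hz


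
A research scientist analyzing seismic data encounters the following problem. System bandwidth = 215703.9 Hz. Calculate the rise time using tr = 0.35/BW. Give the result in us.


Rise time from bandwidth relationship:
tr = 0.35 / BW
   = 0.35 / 215703.9
   = 1.622594677e-06 s
   = 1.6226 us

1.6226 us


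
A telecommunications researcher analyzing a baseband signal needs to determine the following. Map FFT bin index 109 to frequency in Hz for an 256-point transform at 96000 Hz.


Frequency of DFT bin k:
f_k = k * fs / N
    = 109 * 96000 / 256
    = 10464000 / 256
    = 40875.0 Hz

40875.0 Hz


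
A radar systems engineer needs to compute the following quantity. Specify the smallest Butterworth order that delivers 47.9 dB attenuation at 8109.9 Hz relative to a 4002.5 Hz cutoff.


Butterworth filter order formula:
n = log10(10^(A/10) - 1) / (2 * log10(f_stop/f_pass))
10^(47.9/10) - 1 = 61658.5002
f_stop/f_pass = 8109.9 / 4002.5 = 2.0262
n = 7.8093 -> ceil = 8

8


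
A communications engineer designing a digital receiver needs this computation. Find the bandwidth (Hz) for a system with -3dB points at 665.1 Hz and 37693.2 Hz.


Bandwidth is the difference of -3dB frequencies:
BW = f_high - f_low
   = 37693.2 - 665.1
   = 37028.1 Hz

37028.1 Hz


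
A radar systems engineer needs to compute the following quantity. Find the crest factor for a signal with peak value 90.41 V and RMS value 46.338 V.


Crest factor is the ratio of peak to RMS:
CF = V_peak / V_rms
   = 90.41 / 46.338
   = 1.9511

1.9511


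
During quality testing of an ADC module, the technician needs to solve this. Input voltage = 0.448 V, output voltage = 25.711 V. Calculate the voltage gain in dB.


Voltage gain in dB:
G = 20 * log10(Vout / Vin)
  = 20 * log10(25.711 / 0.448)
  = 20 * log10(57.390625)
  = 20 * 1.758841
  = 35.18 dB

35.18 dB


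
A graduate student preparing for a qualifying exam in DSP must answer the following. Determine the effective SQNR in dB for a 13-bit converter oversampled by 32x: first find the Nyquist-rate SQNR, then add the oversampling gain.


Step 1 — baseline SQNR at Nyquist:
SQNR_base = 6.02*N + 1.76
          = 6.02*13 + 1.76
          = 80.02 dB

Step 2 — oversampling processing gain:
G = 10*log10(OSR) = 10*log10(32) = 15.05 dB

Step 3 — total:
SQNR_total = 80.02 + 15.05 = 95.07 dB

Base SQNR = 80.02 dB; oversampled SQNR = 95.07 dB


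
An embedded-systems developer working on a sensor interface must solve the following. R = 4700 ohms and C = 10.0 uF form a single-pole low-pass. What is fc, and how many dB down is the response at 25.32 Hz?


Step 1 — cutoff frequency:
fc = 1 / (2*pi*R*C)
C = 10.0 uF = 1e-05 F
fc = 1 / (2*pi*4700*1e-05)
   = 3.38628 Hz

Step 2 — magnitude at f = 25.32 Hz:
|H(f)| = 1 / sqrt(1 + (f/fc)^2)
f/fc = 25.32 / 3.38628 = 7.477232
|H| = 1 / sqrt(1 + 55.908998) = 0.1325591
|H|_dB = 20*log10(0.1325591) = -17.55 dB

fc = 3.38628 Hz; |H(25.32 Hz)| = -17.55 dB


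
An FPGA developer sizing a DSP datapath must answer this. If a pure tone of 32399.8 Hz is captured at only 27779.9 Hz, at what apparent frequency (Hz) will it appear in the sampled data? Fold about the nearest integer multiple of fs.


Compute the nearest integer multiple of fs to the signal:
n = round(32399.8 / 27779.9) = 1
f_alias = |32399.8 - 1 * 27779.9|
        = |32399.8 - 27779.9|
        = 4619.9 Hz

4619.9


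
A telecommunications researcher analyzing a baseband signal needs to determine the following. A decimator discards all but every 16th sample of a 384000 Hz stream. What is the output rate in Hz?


Decimation reduces the sample rate:
fs_out = fs_in / M
       = 384000 / 16
       = 24000.0 Hz

24000.0 Hz


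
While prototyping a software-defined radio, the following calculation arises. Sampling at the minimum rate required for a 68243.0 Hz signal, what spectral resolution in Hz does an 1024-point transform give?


Step 1 — Nyquist sampling rate:
fs = 2 * fmax = 2 * 68243.0 = 136486.0 Hz

Step 2 — DFT bin spacing:
df = fs / N = 136486.0 / 1024 = 133.2871 Hz

133.2871 Hz


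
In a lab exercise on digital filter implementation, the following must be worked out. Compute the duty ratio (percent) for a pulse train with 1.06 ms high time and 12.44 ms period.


Duty cycle as a percentage:
DC = (t_on / T) * 100
   = (1.06 / 12.44) * 100
   = 0.085209 * 100
   = 8.52 %

8.52 %


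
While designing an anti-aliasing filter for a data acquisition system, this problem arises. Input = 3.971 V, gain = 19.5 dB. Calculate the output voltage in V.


Output voltage from dB gain:
V_out = V_in * 10^(gain_dB / 20)
      = 3.971 * 10^(19.5 / 20)
      = 3.971 * 9.440609
      = 37.4887 V

37.4887 V


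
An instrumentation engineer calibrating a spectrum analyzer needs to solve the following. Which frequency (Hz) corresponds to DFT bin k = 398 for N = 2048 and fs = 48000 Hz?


Frequency of DFT bin k:
f_k = k * fs / N
    = 398 * 48000 / 2048
    = 19104000 / 2048
    = 9328.125 Hz

9328.125 Hz


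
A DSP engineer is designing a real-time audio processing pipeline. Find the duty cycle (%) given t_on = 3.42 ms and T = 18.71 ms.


Duty cycle as a percentage:
DC = (t_on / T) * 100
   = (3.42 / 18.71) * 100
   = 0.18279 * 100
   = 18.28 %

18.28 %


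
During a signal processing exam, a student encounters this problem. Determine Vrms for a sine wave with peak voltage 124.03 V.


RMS voltage for a sinusoidal waveform:
V_rms = V_peak / sqrt(2)
      = 124.03 / 1.414214
      = 87.702 V

87.702 V


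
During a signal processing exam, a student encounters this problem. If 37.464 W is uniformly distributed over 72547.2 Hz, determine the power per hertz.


Power spectral density:
PSD = P / BW
    = 37.464 / 72547.2
    = 0.00051641 W/Hz

0.00051641 W/Hz


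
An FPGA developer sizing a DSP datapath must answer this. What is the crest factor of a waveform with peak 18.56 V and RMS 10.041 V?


Crest factor is the ratio of peak to RMS:
CF = V_peak / V_rms
   = 18.56 / 10.041
   = 1.8484

1.8484


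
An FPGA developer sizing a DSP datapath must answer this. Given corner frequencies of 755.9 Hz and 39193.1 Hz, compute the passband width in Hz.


Bandwidth is the difference of -3dB frequencies:
BW = f_high - f_low
   = 39193.1 - 755.9
   = 38437.2 Hz

38437.2 Hz


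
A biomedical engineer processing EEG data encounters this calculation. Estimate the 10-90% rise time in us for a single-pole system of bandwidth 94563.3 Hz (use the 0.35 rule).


Rise time from bandwidth relationship:
tr = 0.35 / BW
   = 0.35 / 94563.3
   = 3.701224471e-06 s
   = 3.7012 us

3.7012 us


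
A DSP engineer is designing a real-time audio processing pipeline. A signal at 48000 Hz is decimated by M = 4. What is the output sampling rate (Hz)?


Decimation reduces the sample rate:
fs_out = fs_in / M
       = 48000 / 4
       = 12000.0 Hz

12000.0 Hz


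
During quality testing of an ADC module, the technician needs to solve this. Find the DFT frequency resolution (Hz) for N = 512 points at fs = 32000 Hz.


DFT frequency resolution:
df = fs / N
   = 32000 / 512
   = 62.5 Hz

62.5 Hz


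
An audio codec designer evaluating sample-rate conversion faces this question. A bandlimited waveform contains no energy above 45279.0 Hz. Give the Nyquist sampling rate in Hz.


The Nyquist rate is twice the maximum frequency component.
fs_min = 2 * fmax
      = 2 * 45279.0
      = 90558.0 Hz

90558.0


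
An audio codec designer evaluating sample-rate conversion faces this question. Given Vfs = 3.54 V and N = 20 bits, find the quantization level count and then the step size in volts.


Step 1 — number of quantization levels:
L = 2^N = 2^20 = 1048576

Step 2 — LSB step size:
delta = Vfs / L
      = 3.54 / 1048576
      = 3.38e-06 V

Levels = 1048576; step size = 3.38e-06 V


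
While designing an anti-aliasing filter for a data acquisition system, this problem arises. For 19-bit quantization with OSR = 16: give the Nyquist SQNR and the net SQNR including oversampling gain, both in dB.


Step 1 — baseline SQNR at Nyquist:
SQNR_base = 6.02*N + 1.76
          = 6.02*19 + 1.76
          = 116.14 dB

Step 2 — oversampling processing gain:
G = 10*log10(OSR) = 10*log10(16) = 12.04 dB

Step 3 — total:
SQNR_total = 116.14 + 12.04 = 128.18 dB

Base SQNR = 116.14 dB; oversampled SQNR = 128.18 dB


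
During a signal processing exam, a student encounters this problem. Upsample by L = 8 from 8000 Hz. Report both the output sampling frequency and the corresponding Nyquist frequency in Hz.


Step 1 — output sample rate after interpolation by L:
fs_out = L * fs_in = 8 * 8000 = 64000 Hz

Step 2 — Nyquist frequency of the output stream:
f_Nyq = fs_out / 2 = 64000 / 2 = 32000.0 Hz

fs_out = 64000 Hz; f_Nyquist = 32000.0 Hz


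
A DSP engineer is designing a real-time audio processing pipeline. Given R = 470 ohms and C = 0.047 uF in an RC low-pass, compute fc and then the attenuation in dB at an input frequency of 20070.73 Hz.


Step 1 — cutoff frequency:
fc = 1 / (2*pi*R*C)
C = 0.047 uF = 4.7e-08 F
fc = 1 / (2*pi*470*4.7e-08)
   = 7204.841 Hz

Step 2 — magnitude at f = 20070.73 Hz:
|H(f)| = 1 / sqrt(1 + (f/fc)^2)
f/fc = 20070.73 / 7204.841 = 2.785728
|H| = 1 / sqrt(1 + 7.76028) = 0.3378633
|H|_dB = 20*log10(0.3378633) = -9.43 dB

fc = 7204.841 Hz; |H(20070.73 Hz)| = -9.43 dB


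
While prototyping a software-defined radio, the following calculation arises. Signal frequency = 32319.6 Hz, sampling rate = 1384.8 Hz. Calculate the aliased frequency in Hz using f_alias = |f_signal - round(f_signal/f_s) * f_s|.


Compute the nearest integer multiple of fs to the signal:
n = round(32319.6 / 1384.8) = 23
f_alias = |32319.6 - 23 * 1384.8|
        = |32319.6 - 31850.4|
        = 469.2 Hz

469.2


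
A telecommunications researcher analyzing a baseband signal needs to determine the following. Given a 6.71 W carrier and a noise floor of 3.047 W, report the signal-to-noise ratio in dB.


SNR in decibels:
SNR = 10 * log10(Ps / Pn)
    = 10 * log10(6.71 / 3.047)
    = 10 * log10(2.2022)
    = 10 * 0.3429
    = 3.43 dB

3.43 dB


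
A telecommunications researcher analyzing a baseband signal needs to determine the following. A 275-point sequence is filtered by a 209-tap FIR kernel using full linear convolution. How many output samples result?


Linear convolution output length:
L = N + M - 1
  = 275 + 209 - 1
  = 483 samples

483


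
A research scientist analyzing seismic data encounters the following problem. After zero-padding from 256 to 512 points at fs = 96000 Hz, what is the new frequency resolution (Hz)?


Frequency resolution after zero-padding:
N_padded = 256 * 2 = 512
df = fs / N_padded
   = 96000 / 512
   = 187.5 Hz

187.5 Hz


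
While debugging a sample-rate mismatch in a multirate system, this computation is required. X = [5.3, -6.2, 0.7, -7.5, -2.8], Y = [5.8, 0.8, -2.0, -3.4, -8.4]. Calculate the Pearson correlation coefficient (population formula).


Pearson correlation coefficient (population):
r = cov(X,Y) / (std(X) * std(Y))
Mean X = -2.1, Mean Y = -1.44
Cov(X,Y) = 11.656
Std(X) = 4.670332, Std(Y) = 4.691098
r = 0.532

0.532


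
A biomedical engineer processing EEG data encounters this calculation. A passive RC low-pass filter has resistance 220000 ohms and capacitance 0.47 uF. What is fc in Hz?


Cutoff frequency of a first-order RC filter:
fc = 1 / (2 * pi * R * C)
C = 0.47 uF = 4.7e-07 F
fc = 1 / (2 * pi * 220000 * 4.7e-07)
   = 1 / 0.64968136076237
   = 1.539216 Hz

1.539216 Hz


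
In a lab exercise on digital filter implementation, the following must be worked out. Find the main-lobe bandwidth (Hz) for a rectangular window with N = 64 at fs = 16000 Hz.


Main lobe width for a rectangular window:
Width = 2 * fs / N
      = 2 * 16000 / 64
      = 32000 / 64
      = 500.0 Hz

500.0 Hz


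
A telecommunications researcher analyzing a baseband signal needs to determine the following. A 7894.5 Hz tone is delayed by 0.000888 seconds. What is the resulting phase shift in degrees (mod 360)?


Phase shift from frequency and time delay:
phi = 360 * f * t_delay
    = 360 * 7894.5 * 0.000888
    = 2523.71 degrees
    mod 360 = 3.71 degrees

3.71 degrees


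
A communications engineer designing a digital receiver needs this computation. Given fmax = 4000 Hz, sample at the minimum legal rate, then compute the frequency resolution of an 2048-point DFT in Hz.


Step 1 — Nyquist sampling rate:
fs = 2 * fmax = 2 * 4000 = 8000 Hz

Step 2 — DFT bin spacing:
df = fs / N = 8000 / 2048 = 3.9062 Hz

3.9062 Hz


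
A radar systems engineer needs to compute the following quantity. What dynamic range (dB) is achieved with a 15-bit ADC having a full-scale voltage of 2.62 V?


Dynamic range from full-scale to LSB:
V_min = V_max / 2^bits = 2.62 / 2^15
DR = 20 * log10(V_max / V_min)
   = 20 * log10(2^15)
   = 20 * 15 * log10(2)
   = 90.31 dB

90.31 dB


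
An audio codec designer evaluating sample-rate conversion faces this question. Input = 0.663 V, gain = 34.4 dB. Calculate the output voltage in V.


Output voltage from dB gain:
V_out = V_in * 10^(gain_dB / 20)
      = 0.663 * 10^(34.4 / 20)
      = 0.663 * 52.480746
      = 34.7947 V

34.7947 V


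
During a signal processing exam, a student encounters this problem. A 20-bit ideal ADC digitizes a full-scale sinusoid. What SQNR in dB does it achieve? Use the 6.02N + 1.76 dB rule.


Theoretical SNR for a full-scale sinusoid:
SNR = 6.02 * N + 1.76
    = 6.02 * 20 + 1.76
    = 120.4 + 1.76
    = 122.16 dB

122.16 dB


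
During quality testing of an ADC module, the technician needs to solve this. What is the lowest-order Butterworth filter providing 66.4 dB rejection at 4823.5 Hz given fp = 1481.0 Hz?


Butterworth filter order formula:
n = log10(10^(A/10) - 1) / (2 * log10(f_stop/f_pass))
10^(66.4/10) - 1 = 4365157.3224
f_stop/f_pass = 4823.5 / 1481.0 = 3.2569
n = 6.4742 -> ceil = 7

7


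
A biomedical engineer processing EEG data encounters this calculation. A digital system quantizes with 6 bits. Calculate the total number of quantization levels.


Number of quantization levels = 2^N
= 2^6
= 64

64


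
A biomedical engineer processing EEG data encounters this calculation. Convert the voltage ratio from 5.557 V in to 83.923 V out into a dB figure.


Voltage gain in dB:
G = 20 * log10(Vout / Vin)
  = 20 * log10(83.923 / 5.557)
  = 20 * log10(15.102213)
  = 20 * 1.179041
  = 23.58 dB

23.58 dB


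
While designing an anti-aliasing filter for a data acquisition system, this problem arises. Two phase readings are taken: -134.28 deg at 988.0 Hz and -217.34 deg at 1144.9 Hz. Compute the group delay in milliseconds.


Group delay from phase difference:
tau = -d(phi)/d(omega)
d(phi) = -83.06 deg = -1.44967 rad
d(omega) = 2*pi*(1144.9 - 988.0) = 985.8318 rad/s
tau = -(-1.44967) / 985.8318
    = 1.4705 ms

1.4705 ms


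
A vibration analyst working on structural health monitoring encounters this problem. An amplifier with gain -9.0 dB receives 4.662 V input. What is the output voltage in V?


Output voltage from dB gain:
V_out = V_in * 10^(gain_dB / 20)
      = 4.662 * 10^(-9.0 / 20)
      = 4.662 * 0.354813
      = 1.6541 V

1.6541 V


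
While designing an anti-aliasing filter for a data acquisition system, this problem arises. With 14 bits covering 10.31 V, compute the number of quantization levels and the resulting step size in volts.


Step 1 — number of quantization levels:
L = 2^N = 2^14 = 16384

Step 2 — LSB step size:
delta = Vfs / L
      = 10.31 / 16384
      = 0.00062927 V

Levels = 16384; step size = 0.00062927 V


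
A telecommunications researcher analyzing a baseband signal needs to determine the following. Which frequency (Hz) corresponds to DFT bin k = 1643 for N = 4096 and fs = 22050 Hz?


Frequency of DFT bin k:
f_k = k * fs / N
    = 1643 * 22050 / 4096
    = 36228150 / 4096
    = 8844.763 Hz

8844.763 Hz


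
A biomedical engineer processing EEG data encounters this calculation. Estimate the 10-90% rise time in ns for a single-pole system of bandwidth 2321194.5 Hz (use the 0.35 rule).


Rise time from bandwidth relationship:
tr = 0.35 / BW
   = 0.35 / 2321194.5
   = 1.507844345e-07 s
   = 150.7844 ns

150.7844 ns


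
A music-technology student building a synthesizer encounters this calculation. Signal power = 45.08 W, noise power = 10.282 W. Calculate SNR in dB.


SNR in decibels:
SNR = 10 * log10(Ps / Pn)
    = 10 * log10(45.08 / 10.282)
    = 10 * log10(4.3844)
    = 10 * 0.6419
    = 6.42 dB

6.42 dB


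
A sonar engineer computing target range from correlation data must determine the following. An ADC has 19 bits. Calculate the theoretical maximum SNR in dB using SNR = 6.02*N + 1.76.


Theoretical SNR for a full-scale sinusoid:
SNR = 6.02 * N + 1.76
    = 6.02 * 19 + 1.76
    = 114.38 + 1.76
    = 116.14 dB

116.14 dB


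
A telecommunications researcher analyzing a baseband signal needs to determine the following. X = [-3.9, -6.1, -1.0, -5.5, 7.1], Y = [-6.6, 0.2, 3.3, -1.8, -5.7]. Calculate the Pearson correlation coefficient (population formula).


Pearson correlation coefficient (population):
r = cov(X,Y) / (std(X) * std(Y))
Mean X = -1.88, Mean Y = -2.12
Cov(X,Y) = -5.8556
Std(X) = 4.825101, Std(Y) = 3.680978
r = -0.3297

-0.3297


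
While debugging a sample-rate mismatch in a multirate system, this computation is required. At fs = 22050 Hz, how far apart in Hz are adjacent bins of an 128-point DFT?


DFT frequency resolution:
df = fs / N
   = 22050 / 128
   = 172.2656 Hz

172.2656 Hz


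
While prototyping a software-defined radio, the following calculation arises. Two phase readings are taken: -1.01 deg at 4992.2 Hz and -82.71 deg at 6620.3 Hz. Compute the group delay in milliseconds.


Group delay from phase difference:
tau = -d(phi)/d(omega)
d(phi) = -81.7 deg = -1.425934 rad
d(omega) = 2*pi*(6620.3 - 4992.2) = 10229.654 rad/s
tau = -(-1.425934) / 10229.654
    = 0.1394 ms

0.1394 ms


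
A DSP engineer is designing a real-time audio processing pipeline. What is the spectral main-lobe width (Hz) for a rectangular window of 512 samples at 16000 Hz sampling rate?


Main lobe width for a rectangular window:
Width = 2 * fs / N
      = 2 * 16000 / 512
      = 32000 / 512
      = 62.5 Hz

62.5 Hz


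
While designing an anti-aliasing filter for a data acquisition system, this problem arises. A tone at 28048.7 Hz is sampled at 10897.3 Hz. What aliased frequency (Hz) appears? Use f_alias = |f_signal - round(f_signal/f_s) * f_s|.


Compute the nearest integer multiple of fs to the signal:
n = round(28048.7 / 10897.3) = 3
f_alias = |28048.7 - 3 * 10897.3|
        = |28048.7 - 32691.9|
        = 4643.2 Hz

4643.2


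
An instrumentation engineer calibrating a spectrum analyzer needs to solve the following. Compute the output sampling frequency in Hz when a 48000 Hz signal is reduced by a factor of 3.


Decimation reduces the sample rate:
fs_out = fs_in / M
       = 48000 / 3
       = 16000.0 Hz

16000.0 Hz


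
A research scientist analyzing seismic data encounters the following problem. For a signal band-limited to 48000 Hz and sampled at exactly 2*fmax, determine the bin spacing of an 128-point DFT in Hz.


Step 1 — Nyquist sampling rate:
fs = 2 * fmax = 2 * 48000 = 96000 Hz

Step 2 — DFT bin spacing:
df = fs / N = 96000 / 128 = 750.0 Hz

750.0 Hz


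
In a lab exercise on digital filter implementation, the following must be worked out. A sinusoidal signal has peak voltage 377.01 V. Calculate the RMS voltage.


RMS voltage for a sinusoidal waveform:
V_rms = V_peak / sqrt(2)
      = 377.01 / 1.414214
      = 266.586 V

266.586 V


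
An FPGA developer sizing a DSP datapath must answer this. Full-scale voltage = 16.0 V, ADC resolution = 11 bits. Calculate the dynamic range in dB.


Dynamic range from full-scale to LSB:
V_min = V_max / 2^bits = 16.0 / 2^11
DR = 20 * log10(V_max / V_min)
   = 20 * log10(2^11)
   = 20 * 11 * log10(2)
   = 66.23 dB

66.23 dB


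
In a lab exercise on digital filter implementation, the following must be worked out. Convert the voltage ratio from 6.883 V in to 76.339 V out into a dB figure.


Voltage gain in dB:
G = 20 * log10(Vout / Vin)
  = 20 * log10(76.339 / 6.883)
  = 20 * log10(11.090949)
  = 20 * 1.044969
  = 20.9 dB

20.9 dB


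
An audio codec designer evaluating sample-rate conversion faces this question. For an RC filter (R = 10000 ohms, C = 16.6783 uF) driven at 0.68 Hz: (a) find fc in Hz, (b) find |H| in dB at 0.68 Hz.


Step 1 — cutoff frequency:
fc = 1 / (2*pi*R*C)
C = 16.6783 uF = 1.66783e-05 F
fc = 1 / (2*pi*10000*1.66783e-05)
   = 0.954264 Hz

Step 2 — magnitude at f = 0.68 Hz:
|H(f)| = 1 / sqrt(1 + (f/fc)^2)
f/fc = 0.68 / 0.954264 = 0.712591
|H| = 1 / sqrt(1 + 0.507786) = 0.8143857
|H|_dB = 20*log10(0.8143857) = -1.78 dB

fc = 0.954264 Hz; |H(0.68 Hz)| = -1.78 dB


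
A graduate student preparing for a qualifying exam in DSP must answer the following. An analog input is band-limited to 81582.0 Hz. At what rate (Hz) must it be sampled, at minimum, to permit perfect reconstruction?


The Nyquist rate is twice the maximum frequency component.
fs_min = 2 * fmax
      = 2 * 81582.0
      = 163164.0 Hz

163164.0


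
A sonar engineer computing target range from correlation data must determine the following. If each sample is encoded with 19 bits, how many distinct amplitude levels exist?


Number of quantization levels = 2^N
= 2^19
= 524288

524288


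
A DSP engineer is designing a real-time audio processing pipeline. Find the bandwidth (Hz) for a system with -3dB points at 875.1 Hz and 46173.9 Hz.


Bandwidth is the difference of -3dB frequencies:
BW = f_high - f_low
   = 46173.9 - 875.1
   = 45298.8 Hz

45298.8 Hz


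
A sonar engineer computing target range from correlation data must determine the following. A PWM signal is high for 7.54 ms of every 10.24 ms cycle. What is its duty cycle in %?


Duty cycle as a percentage:
DC = (t_on / T) * 100
   = (7.54 / 10.24) * 100
   = 0.736328 * 100
   = 73.63 %

73.63 %


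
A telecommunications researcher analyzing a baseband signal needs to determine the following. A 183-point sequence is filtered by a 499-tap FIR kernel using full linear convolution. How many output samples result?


Linear convolution output length:
L = N + M - 1
  = 183 + 499 - 1
  = 681 samples

681


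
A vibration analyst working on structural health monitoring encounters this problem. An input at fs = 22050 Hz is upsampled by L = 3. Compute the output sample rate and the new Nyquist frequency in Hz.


Step 1 — output sample rate after interpolation by L:
fs_out = L * fs_in = 3 * 22050 = 66150 Hz

Step 2 — Nyquist frequency of the output stream:
f_Nyq = fs_out / 2 = 66150 / 2 = 33075.0 Hz

fs_out = 66150 Hz; f_Nyquist = 33075.0 Hz


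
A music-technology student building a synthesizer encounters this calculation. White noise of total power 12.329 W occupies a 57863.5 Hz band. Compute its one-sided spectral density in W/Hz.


Power spectral density:
PSD = P / BW
    = 12.329 / 57863.5
    = 0.00021307 W/Hz

0.00021307 W/Hz


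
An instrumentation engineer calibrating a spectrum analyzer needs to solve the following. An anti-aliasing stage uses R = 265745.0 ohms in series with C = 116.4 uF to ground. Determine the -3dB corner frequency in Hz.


Cutoff frequency of a first-order RC filter:
fc = 1 / (2 * pi * R * C)
C = 116.4 uF = 0.0001164 F
fc = 1 / (2 * pi * 265745.0 * 0.0001164)
   = 1 / 194.35599924873
   = 0.005145 Hz

0.005145 Hz


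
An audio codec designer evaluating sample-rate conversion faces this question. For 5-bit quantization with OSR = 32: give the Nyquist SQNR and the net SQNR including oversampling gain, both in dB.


Step 1 — baseline SQNR at Nyquist:
SQNR_base = 6.02*N + 1.76
          = 6.02*5 + 1.76
          = 31.86 dB

Step 2 — oversampling processing gain:
G = 10*log10(OSR) = 10*log10(32) = 15.05 dB

Step 3 — total:
SQNR_total = 31.86 + 15.05 = 46.91 dB

Base SQNR = 31.86 dB; oversampled SQNR = 46.91 dB


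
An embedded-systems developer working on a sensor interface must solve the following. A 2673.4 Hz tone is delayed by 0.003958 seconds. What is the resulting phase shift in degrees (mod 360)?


Phase shift from frequency and time delay:
phi = 360 * f * t_delay
    = 360 * 2673.4 * 0.003958
    = 3809.27 degrees
    mod 360 = 209.27 degrees

209.27 degrees


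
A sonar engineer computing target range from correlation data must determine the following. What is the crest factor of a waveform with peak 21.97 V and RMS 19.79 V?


Crest factor is the ratio of peak to RMS:
CF = V_peak / V_rms
   = 21.97 / 19.79
   = 1.1102

1.1102


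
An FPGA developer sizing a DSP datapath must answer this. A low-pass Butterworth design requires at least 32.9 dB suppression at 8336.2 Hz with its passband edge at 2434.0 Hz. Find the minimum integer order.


Butterworth filter order formula:
n = log10(10^(A/10) - 1) / (2 * log10(f_stop/f_pass))
10^(32.9/10) - 1 = 1948.8446
f_stop/f_pass = 8336.2 / 2434.0 = 3.4249
n = 3.0766 -> ceil = 4

4


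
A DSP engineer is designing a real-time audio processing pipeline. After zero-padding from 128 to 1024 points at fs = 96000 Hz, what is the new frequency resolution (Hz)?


Frequency resolution after zero-padding:
N_padded = 128 * 8 = 1024
df = fs / N_padded
   = 96000 / 1024
   = 93.75 Hz

93.75 Hz


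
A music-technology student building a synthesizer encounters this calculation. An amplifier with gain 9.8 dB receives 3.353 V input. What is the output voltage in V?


Output voltage from dB gain:
V_out = V_in * 10^(gain_dB / 20)
      = 3.353 * 10^(9.8 / 20)
      = 3.353 * 3.090295
      = 10.3618 V

10.3618 V


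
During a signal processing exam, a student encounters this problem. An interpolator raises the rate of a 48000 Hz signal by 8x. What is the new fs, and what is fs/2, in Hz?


Step 1 — output sample rate after interpolation by L:
fs_out = L * fs_in = 8 * 48000 = 384000 Hz

Step 2 — Nyquist frequency of the output stream:
f_Nyq = fs_out / 2 = 384000 / 2 = 192000.0 Hz

fs_out = 384000 Hz; f_Nyquist = 192000.0 Hz


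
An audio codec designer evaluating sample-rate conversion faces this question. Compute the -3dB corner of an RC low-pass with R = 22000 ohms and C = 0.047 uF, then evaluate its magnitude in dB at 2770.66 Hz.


Step 1 — cutoff frequency:
fc = 1 / (2*pi*R*C)
C = 0.047 uF = 4.7e-08 F
fc = 1 / (2*pi*22000*4.7e-08)
   = 153.922 Hz

Step 2 — magnitude at f = 2770.66 Hz:
|H(f)| = 1 / sqrt(1 + (f/fc)^2)
f/fc = 2770.66 / 153.922 = 18.000416
|H| = 1 / sqrt(1 + 324.014976) = 0.0554687
|H|_dB = 20*log10(0.0554687) = -25.12 dB

fc = 153.922 Hz; |H(2770.66 Hz)| = -25.12 dB


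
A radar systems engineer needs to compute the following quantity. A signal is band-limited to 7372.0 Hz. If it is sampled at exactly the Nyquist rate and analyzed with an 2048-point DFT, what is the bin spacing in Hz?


Step 1 — Nyquist sampling rate:
fs = 2 * fmax = 2 * 7372.0 = 14744.0 Hz

Step 2 — DFT bin spacing:
df = fs / N = 14744.0 / 2048 = 7.1992 Hz

7.1992 Hz


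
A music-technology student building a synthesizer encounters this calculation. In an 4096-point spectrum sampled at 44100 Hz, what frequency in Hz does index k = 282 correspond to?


Frequency of DFT bin k:
f_k = k * fs / N
    = 282 * 44100 / 4096
    = 12436200 / 4096
    = 3036.182 Hz

3036.182 Hz


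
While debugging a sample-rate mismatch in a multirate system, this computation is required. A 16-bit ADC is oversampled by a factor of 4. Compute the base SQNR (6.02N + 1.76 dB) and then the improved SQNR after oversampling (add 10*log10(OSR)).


Step 1 — baseline SQNR at Nyquist:
SQNR_base = 6.02*N + 1.76
          = 6.02*16 + 1.76
          = 98.08 dB

Step 2 — oversampling processing gain:
G = 10*log10(OSR) = 10*log10(4) = 6.02 dB

Step 3 — total:
SQNR_total = 98.08 + 6.02 = 104.1 dB

Base SQNR = 98.08 dB; oversampled SQNR = 104.1 dB


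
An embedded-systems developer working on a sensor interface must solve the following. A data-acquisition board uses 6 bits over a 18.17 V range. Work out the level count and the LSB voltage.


Step 1 — number of quantization levels:
L = 2^N = 2^6 = 64

Step 2 — LSB step size:
delta = Vfs / L
      = 18.17 / 64
      = 0.28390625 V

Levels = 64; step size = 0.28390625 V


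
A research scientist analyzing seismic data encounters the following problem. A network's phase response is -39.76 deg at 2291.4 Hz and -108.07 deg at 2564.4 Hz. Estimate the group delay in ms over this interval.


Group delay from phase difference:
tau = -d(phi)/d(omega)
d(phi) = -68.31 deg = -1.192234 rad
d(omega) = 2*pi*(2564.4 - 2291.4) = 1715.3096 rad/s
tau = -(-1.192234) / 1715.3096
    = 0.6951 ms

0.6951 ms


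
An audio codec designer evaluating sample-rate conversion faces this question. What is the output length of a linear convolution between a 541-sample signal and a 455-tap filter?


Linear convolution output length:
L = N + M - 1
  = 541 + 455 - 1
  = 995 samples

995


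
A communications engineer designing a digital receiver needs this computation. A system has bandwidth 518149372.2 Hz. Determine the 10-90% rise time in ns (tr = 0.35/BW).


Rise time from bandwidth relationship:
tr = 0.35 / BW
   = 0.35 / 518149372.2
   = 6.754808918e-10 s
   = 0.6755 ns

0.6755 ns


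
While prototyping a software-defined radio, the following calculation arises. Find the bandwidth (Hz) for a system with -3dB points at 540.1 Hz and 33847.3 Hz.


Bandwidth is the difference of -3dB frequencies:
BW = f_high - f_low
   = 33847.3 - 540.1
   = 33307.2 Hz

33307.2 Hz


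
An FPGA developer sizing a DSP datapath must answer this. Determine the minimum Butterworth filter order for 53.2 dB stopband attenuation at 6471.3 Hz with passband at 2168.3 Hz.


Butterworth filter order formula:
n = log10(10^(A/10) - 1) / (2 * log10(f_stop/f_pass))
10^(53.2/10) - 1 = 208928.6131
f_stop/f_pass = 6471.3 / 2168.3 = 2.9845
n = 5.6015 -> ceil = 6

6


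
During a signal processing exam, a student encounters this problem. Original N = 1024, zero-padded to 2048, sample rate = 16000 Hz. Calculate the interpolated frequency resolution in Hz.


Frequency resolution after zero-padding:
N_padded = 1024 * 2 = 2048
df = fs / N_padded
   = 16000 / 2048
   = 7.8125 Hz

7.8125 Hz


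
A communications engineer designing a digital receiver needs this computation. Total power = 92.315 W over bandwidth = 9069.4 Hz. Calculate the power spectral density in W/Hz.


Power spectral density:
PSD = P / BW
    = 92.315 / 9069.4
    = 0.01017873 W/Hz

0.01017873 W/Hz


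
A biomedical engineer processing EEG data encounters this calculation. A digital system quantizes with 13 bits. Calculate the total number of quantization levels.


Number of quantization levels = 2^N
= 2^13
= 8192

8192


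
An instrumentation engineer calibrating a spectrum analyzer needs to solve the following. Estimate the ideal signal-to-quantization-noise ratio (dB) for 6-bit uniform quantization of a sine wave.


Theoretical SNR for a full-scale sinusoid:
SNR = 6.02 * N + 1.76
    = 6.02 * 6 + 1.76
    = 36.12 + 1.76
    = 37.88 dB

37.88 dB


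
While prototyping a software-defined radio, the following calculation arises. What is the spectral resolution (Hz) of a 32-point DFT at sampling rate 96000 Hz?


DFT frequency resolution:
df = fs / N
   = 96000 / 32
   = 3000.0 Hz

3000.0 Hz


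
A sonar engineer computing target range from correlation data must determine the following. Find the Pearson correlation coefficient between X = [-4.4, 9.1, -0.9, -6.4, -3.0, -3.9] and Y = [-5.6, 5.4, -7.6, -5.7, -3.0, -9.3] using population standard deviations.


Pearson correlation coefficient (population):
r = cov(X,Y) / (std(X) * std(Y))
Mean X = -1.5833, Mean Y = -4.3
Cov(X,Y) = 20.253333
Std(X) = 5.05154, Std(Y) = 4.749035
r = 0.8442

0.8442
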